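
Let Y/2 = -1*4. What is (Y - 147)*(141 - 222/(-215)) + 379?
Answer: -930350/43 ≈ -21636.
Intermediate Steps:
Y = -8 (Y = 2*(-1*4) = 2*(-4) = -8)
(Y - 147)*(141 - 222/(-215)) + 379 = (-8 - 147)*(141 - 222/(-215)) + 379 = -155*(141 - 222*(-1/215)) + 379 = -155*(141 + 222/215) + 379 = -155*30537/215 + 379 = -946647/43 + 379 = -930350/43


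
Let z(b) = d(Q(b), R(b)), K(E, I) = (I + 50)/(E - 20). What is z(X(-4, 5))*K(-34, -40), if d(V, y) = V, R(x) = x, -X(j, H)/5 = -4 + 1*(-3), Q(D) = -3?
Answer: 5/9 ≈ 0.55556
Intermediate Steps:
X(j, H) = 35 (X(j, H) = -5*(-4 + 1*(-3)) = -5*(-4 - 3) = -5*(-7) = 35)
K(E, I) = (50 + I)/(-20 + E)
z(b) = -3
z(X(-4, 5))*K(-34, -40) = -3*(50 - 40)/(-20 - 34) = -3*10/(-54) = -(-1)*10/18 = -3*(-5/27) = 5/9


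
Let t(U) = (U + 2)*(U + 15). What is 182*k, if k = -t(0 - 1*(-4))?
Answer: -20748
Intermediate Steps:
t(U) = (2 + U)*(15 + U)
k = -114 (k = -(30 + (0 - 1*(-4))² + 17*(0 - 1*(-4))) = -(30 + (0 + 4)² + 17*(0 + 4)) = -(30 + 4² + 17*4) = -(30 + 16 + 68) = -1*114 = -114)
182*k = 182*(-114) = -20748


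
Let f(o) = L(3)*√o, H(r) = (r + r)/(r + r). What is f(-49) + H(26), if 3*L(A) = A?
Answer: 1 + 7*I ≈ 1.0 + 7.0*I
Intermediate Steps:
L(A) = A/3
H(r) = 1 (H(r) = (2*r)/((2*r)) = (2*r)*(1/(2*r)) = 1)
f(o) = √o (f(o) = ((⅓)*3)*√o = 1*√o = √o)
f(-49) + H(26) = √(-49) + 1 = 7*I + 1 = 1 + 7*I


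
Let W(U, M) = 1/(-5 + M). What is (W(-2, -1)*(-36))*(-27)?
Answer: -162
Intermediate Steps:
(W(-2, -1)*(-36))*(-27) = (-36/(-5 - 1))*(-27) = (-36/(-6))*(-27) = -⅙*(-36)*(-27) = 6*(-27) = -162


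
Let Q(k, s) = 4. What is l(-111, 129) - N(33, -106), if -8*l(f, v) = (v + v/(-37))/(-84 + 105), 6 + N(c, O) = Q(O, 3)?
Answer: 649/518 ≈ 1.2529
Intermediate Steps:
N(c, O) = -2 (N(c, O) = -6 + 4 = -2)
l(f, v) = -3*v/518 (l(f, v) = -(v + v/(-37))/(8*(-84 + 105)) = -(v + v*(-1/37))/(8*21) = -(v - v/37)/(8*21) = -36*v/37/(8*21) = -3*v/518)
l(-111, 129) - N(33, -106) = -3/518*129 - 1*(-2) = -387/518 + 2 = 649/518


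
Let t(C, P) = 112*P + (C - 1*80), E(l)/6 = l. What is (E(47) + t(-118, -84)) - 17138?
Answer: -26462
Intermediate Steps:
E(l) = 6*l
t(C, P) = -80 + C + 112*P (t(C, P) = 112*P + (C - 80) = 112*P + (-80 + C) = -80 + C + 112*P)
(E(47) + t(-118, -84)) - 17138 = (6*47 + (-80 - 118 + 112*(-84))) - 17138 = (282 + (-80 - 118 - 9408)) - 17138 = (282 - 9606) - 17138 = -9324 - 17138 = -26462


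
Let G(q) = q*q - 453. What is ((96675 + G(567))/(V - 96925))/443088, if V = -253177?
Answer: -139237/51708664992 ≈ -2.6927e-6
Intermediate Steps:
G(q) = -453 + q² (G(q) = q² - 453 = -453 + q²)
((96675 + G(567))/(V - 96925))/443088 = ((96675 + (-453 + 567²))/(-253177 - 96925))/443088 = ((96675 + (-453 + 321489))/(-350102))*(1/443088) = ((96675 + 321036)*(-1/350102))*(1/443088) = (417711*(-1/350102))*(1/443088) = -417711/350102*1/443088 = -139237/51708664992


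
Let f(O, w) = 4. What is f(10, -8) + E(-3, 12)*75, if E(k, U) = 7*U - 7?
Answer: 5779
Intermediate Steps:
E(k, U) = -7 + 7*U
f(10, -8) + E(-3, 12)*75 = 4 + (-7 + 7*12)*75 = 4 + (-7 + 84)*75 = 4 + 77*75 = 4 + 5775 = 5779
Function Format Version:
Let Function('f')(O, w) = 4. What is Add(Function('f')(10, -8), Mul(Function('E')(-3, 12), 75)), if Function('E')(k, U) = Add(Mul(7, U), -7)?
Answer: 5779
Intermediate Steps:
Function('E')(k, U) = Add(-7, Mul(7, U))
Add(Function('f')(10, -8), Mul(Function('E')(-3, 12), 75)) = Add(4, Mul(Add(-7, Mul(7, 12)), 75)) = Add(4, Mul(Add(-7, 84), 75)) = Add(4, Mul(77, 75)) = Add(4, 5775) = 5779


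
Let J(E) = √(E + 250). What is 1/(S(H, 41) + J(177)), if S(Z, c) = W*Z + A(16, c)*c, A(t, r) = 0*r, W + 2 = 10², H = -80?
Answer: -1120/8780739 - √427/61465173 ≈ -0.00012789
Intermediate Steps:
W = 98 (W = -2 + 10² = -2 + 100 = 98)
A(t, r) = 0
J(E) = √(250 + E)
S(Z, c) = 98*Z (S(Z, c) = 98*Z + 0*c = 98*Z + 0 = 98*Z)
1/(S(H, 41) + J(177)) = 1/(98*(-80) + √(250 + 177)) = 1/(-7840 + √427)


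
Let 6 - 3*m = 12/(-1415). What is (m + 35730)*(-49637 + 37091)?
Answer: -634335596064/1415 ≈ -4.4829e+8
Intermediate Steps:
m = 2834/1415 (m = 2 - 12/(3*(-1415)) = 2 - (-1)*12/4245 = 2 - 1/3*(-12/1415) = 2 + 4/1415 = 2834/1415 ≈ 2.0028)
(m + 35730)*(-49637 + 37091) = (2834/1415 + 35730)*(-49637 + 37091) = (50560784/1415)*(-12546) = -634335596064/1415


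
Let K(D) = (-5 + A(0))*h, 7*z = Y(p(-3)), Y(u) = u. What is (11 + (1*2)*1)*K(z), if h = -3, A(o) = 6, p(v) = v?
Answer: -39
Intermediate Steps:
z = -3/7 (z = (1/7)*(-3) = -3/7 ≈ -0.42857)
K(D) = -3 (K(D) = (-5 + 6)*(-3) = 1*(-3) = -3)
(11 + (1*2)*1)*K(z) = (11 + (1*2)*1)*(-3) = (11 + 2*1)*(-3) = (11 + 2)*(-3) = 13*(-3) = -39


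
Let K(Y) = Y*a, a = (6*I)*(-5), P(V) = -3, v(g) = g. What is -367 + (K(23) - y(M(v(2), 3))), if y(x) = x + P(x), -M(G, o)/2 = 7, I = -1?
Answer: 340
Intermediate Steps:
M(G, o) = -14 (M(G, o) = -2*7 = -14)
a = 30 (a = (6*(-1))*(-5) = -6*(-5) = 30)
y(x) = -3 + x (y(x) = x - 3 = -3 + x)
K(Y) = 30*Y (K(Y) = Y*30 = 30*Y)
-367 + (K(23) - y(M(v(2), 3))) = -367 + (30*23 - (-3 - 14)) = -367 + (690 - 1*(-17)) = -367 + (690 + 17) = -367 + 707 = 340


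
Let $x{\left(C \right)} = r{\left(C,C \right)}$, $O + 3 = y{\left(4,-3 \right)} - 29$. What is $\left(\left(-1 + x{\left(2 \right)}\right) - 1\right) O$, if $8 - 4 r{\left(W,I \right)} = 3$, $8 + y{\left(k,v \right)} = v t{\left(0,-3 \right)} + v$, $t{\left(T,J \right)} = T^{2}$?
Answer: $\frac{129}{4} \approx 32.25$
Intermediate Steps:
$y{\left(k,v \right)} = -8 + v$ ($y{\left(k,v \right)} = -8 + \left(v 0^{2} + v\right) = -8 + \left(v 0 + v\right) = -8 + \left(0 + v\right) = -8 + v$)
$r{\left(W,I \right)} = \frac{5}{4}$ ($r{\left(W,I \right)} = 2 - \frac{3}{4} = \frac{5}{4}$)
$O = -43$ ($O = -3 - 40 = -43$)
$x{\left(C \right)} = \frac{5}{4}$
$\left(\left(-1 + x{\left(2 \right)}\right) - 1\right) O = \left(\left(-1 + \frac{5}{4}\right) - 1\right) \left(-43\right) = \left(\frac{1}{4} - 1\right) \left(-43\right) = \left(- \frac{3}{4}\right) \left(-43\right) = \frac{129}{4}$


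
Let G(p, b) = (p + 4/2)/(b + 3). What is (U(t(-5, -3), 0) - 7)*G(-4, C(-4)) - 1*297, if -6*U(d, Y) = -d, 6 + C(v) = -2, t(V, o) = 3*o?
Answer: -1502/5 ≈ -300.40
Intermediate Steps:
C(v) = -8 (C(v) = -6 - 2 = -8)
U(d, Y) = d/6 (U(d, Y) = -(-1)*d/6 = d/6)
G(p, b) = (2 + p)/(3 + b) (G(p, b) = (p + 4*(1/2))/(3 + b) = (p + 2)/(3 + b) = (2 + p)/(3 + b))
(U(t(-5, -3), 0) - 7)*G(-4, C(-4)) - 1*297 = ((3*(-3))/6 - 7)*((2 - 4)/(3 - 8)) - 1*297 = ((1/6)*(-9) - 7)*(-2/(-5)) - 297 = (-3/2 - 7)*(-1/5*(-2)) - 297 = -17/2*2/5 - 297 = -17/5 - 297 = -1502/5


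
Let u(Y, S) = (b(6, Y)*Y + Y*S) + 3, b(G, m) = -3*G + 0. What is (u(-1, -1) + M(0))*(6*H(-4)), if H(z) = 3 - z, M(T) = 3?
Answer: 1050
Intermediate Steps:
b(G, m) = -3*G
u(Y, S) = 3 - 18*Y + S*Y (u(Y, S) = ((-3*6)*Y + Y*S) + 3 = (-18*Y + S*Y) + 3 = 3 - 18*Y + S*Y)
(u(-1, -1) + M(0))*(6*H(-4)) = ((3 - 18*(-1) - 1*(-1)) + 3)*(6*(3 - 1*(-4))) = ((3 + 18 + 1) + 3)*(6*(3 + 4)) = (22 + 3)*(6*7) = 25*42 = 1050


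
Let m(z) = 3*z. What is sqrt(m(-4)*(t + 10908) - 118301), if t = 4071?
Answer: I*sqrt(298049) ≈ 545.94*I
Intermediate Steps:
sqrt(m(-4)*(t + 10908) - 118301) = sqrt((3*(-4))*(4071 + 10908) - 118301) = sqrt(-12*14979 - 118301) = sqrt(-179748 - 118301) = sqrt(-298049) = I*sqrt(298049)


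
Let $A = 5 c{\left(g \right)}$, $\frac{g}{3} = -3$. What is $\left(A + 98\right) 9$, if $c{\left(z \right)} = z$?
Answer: $477$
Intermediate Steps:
$g = -9$ ($g = 3 \left(-3\right) = -9$)
$A = -45$ ($A = 5 \left(-9\right) = -45$)
$\left(A + 98\right) 9 = \left(-45 + 98\right) 9 = 53 \cdot 9 = 477$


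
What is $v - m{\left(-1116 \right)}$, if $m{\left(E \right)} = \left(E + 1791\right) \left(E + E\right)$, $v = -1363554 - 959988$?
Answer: $-816942$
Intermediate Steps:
$v = -2323542$
$m{\left(E \right)} = 2 E \left(1791 + E\right)$ ($m{\left(E \right)} = \left(1791 + E\right) 2 E = 2 E \left(1791 + E\right)$)
$v - m{\left(-1116 \right)} = -2323542 - 2 \left(-1116\right) \left(1791 - 1116\right) = -2323542 - 2 \left(-1116\right) 675 = -2323542 - -1506600 = -2323542 + 1506600 = -816942$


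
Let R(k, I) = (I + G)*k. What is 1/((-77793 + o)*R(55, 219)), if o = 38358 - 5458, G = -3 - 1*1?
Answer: -1/530859725 ≈ -1.8837e-9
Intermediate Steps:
G = -4 (G = -3 - 1 = -4)
o = 32900
R(k, I) = k*(-4 + I) (R(k, I) = (I - 4)*k = (-4 + I)*k = k*(-4 + I))
1/((-77793 + o)*R(55, 219)) = 1/((-77793 + 32900)*((55*(-4 + 219)))) = 1/((-44893)*((55*215))) = -1/44893/11825 = -1/44893*1/11825 = -1/530859725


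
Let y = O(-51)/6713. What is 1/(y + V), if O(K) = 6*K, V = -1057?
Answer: -6713/7095947 ≈ -0.00094603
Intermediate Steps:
y = -306/6713 (y = (6*(-51))/6713 = -306*1/6713 = -306/6713 ≈ -0.045583)
1/(y + V) = 1/(-306/6713 - 1057) = 1/(-7095947/6713) = -6713/7095947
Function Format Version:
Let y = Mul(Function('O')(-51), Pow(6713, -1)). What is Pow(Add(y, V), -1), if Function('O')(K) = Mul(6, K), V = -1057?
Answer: Rational(-6713, 7095947) ≈ -0.00094603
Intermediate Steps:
y = Rational(-306, 6713) (y = Mul(Mul(6, -51), Pow(6713, -1)) = Mul(-306, Rational(1, 6713)) = Rational(-306, 6713) ≈ -0.045583)
Pow(Add(y, V), -1) = Pow(Add(Rational(-306, 6713), -1057), -1) = Pow(Rational(-7095947, 6713), -1) = Rational(-6713, 7095947)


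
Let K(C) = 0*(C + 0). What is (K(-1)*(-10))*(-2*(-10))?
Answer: 0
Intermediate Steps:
K(C) = 0 (K(C) = 0*C = 0)
(K(-1)*(-10))*(-2*(-10)) = (0*(-10))*(-2*(-10)) = 0*20 = 0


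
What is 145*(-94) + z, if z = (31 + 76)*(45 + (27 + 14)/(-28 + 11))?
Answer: -154242/17 ≈ -9073.1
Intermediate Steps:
z = 77468/17 (z = 107*(45 + 41/(-17)) = 107*(45 + 41*(-1/17)) = 107*(45 - 41/17) = 107*(724/17) = 77468/17 ≈ 4556.9)
145*(-94) + z = 145*(-94) + 77468/17 = -13630 + 77468/17 = -154242/17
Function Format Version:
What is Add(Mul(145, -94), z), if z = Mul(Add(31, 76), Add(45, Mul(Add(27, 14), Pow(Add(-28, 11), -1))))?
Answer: Rational(-154242, 17) ≈ -9073.1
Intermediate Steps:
z = Rational(77468, 17) (z = Mul(107, Add(45, Mul(41, Pow(-17, -1)))) = Mul(107, Add(45, Mul(41, Rational(-1, 17)))) = Mul(107, Add(45, Rational(-41, 17))) = Mul(107, Rational(724, 17)) = Rational(77468, 17) ≈ 4556.9)
Add(Mul(145, -94), z) = Add(Mul(145, -94), Rational(77468, 17)) = Add(-13630, Rational(77468, 17)) = Rational(-154242, 17)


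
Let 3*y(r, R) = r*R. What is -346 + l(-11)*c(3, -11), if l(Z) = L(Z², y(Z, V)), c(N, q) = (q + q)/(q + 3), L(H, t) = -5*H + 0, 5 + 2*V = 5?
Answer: -8039/4 ≈ -2009.8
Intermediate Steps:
V = 0 (V = -5/2 + (½)*5 = -5/2 + 5/2 = 0)
y(r, R) = R*r/3 (y(r, R) = (r*R)/3 = (R*r)/3 = R*r/3)
L(H, t) = -5*H
c(N, q) = 2*q/(3 + q) (c(N, q) = (2*q)/(3 + q) = 2*q/(3 + q))
l(Z) = -5*Z²
-346 + l(-11)*c(3, -11) = -346 + (-5*(-11)²)*(2*(-11)/(3 - 11)) = -346 + (-5*121)*(2*(-11)/(-8)) = -346 - 1210*(-11)*(-1)/8 = -346 - 605*11/4 = -346 - 6655/4 = -8039/4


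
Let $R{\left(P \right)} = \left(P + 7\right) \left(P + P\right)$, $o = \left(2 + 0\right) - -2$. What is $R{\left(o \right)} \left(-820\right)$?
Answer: $-72160$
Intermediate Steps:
$o = 4$ ($o = 2 + 2 = 4$)
$R{\left(P \right)} = 2 P \left(7 + P\right)$ ($R{\left(P \right)} = \left(7 + P\right) 2 P = 2 P \left(7 + P\right)$)
$R{\left(o \right)} \left(-820\right) = 2 \cdot 4 \left(7 + 4\right) \left(-820\right) = 2 \cdot 4 \cdot 11 \left(-820\right) = 88 \left(-820\right) = -72160$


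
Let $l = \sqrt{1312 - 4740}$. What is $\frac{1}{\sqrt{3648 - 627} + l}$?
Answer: $\frac{1}{\sqrt{3021} + 2 i \sqrt{857}} \approx 0.0085228 - 0.0090788 i$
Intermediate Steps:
$l = 2 i \sqrt{857}$ ($l = \sqrt{-3428} = 2 i \sqrt{857} \approx 58.549 i$)
$\frac{1}{\sqrt{3648 - 627} + l} = \frac{1}{\sqrt{3648 - 627} + 2 i \sqrt{857}} = \frac{1}{\sqrt{3021} + 2 i \sqrt{857}}$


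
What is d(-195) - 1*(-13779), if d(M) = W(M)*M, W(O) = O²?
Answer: -7401096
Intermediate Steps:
d(M) = M³ (d(M) = M²*M = M³)
d(-195) - 1*(-13779) = (-195)³ - 1*(-13779) = -7414875 + 13779 = -7401096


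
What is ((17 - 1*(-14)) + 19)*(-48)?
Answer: -2400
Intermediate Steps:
((17 - 1*(-14)) + 19)*(-48) = ((17 + 14) + 19)*(-48) = (31 + 19)*(-48) = 50*(-48) = -2400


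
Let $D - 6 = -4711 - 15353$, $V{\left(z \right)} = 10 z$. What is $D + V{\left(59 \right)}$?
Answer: $-19468$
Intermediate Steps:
$D = -20058$ ($D = 6 - 20064 = -20058$)
$D + V{\left(59 \right)} = -20058 + 10 \cdot 59 = -20058 + 590 = -19468$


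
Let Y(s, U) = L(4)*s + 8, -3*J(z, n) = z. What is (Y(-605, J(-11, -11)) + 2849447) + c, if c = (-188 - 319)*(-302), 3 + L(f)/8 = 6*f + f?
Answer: 2881569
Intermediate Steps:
L(f) = -24 + 56*f (L(f) = -24 + 8*(6*f + f) = -24 + 8*(7*f) = -24 + 56*f)
J(z, n) = -z/3
Y(s, U) = 8 + 200*s (Y(s, U) = (-24 + 56*4)*s + 8 = (-24 + 224)*s + 8 = 200*s + 8 = 8 + 200*s)
c = 153114 (c = -507*(-302) = 153114)
(Y(-605, J(-11, -11)) + 2849447) + c = ((8 + 200*(-605)) + 2849447) + 153114 = ((8 - 121000) + 2849447) + 153114 = (-120992 + 2849447) + 153114 = 2728455 + 153114 = 2881569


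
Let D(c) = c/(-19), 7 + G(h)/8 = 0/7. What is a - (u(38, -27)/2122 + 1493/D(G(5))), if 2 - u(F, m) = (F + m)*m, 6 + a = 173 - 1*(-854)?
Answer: 30557977/59416 ≈ 514.31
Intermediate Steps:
G(h) = -56 (G(h) = -56 + 8*(0/7) = -56 + 8*(0*(1/7)) = -56 + 8*0 = -56 + 0 = -56)
a = 1021 (a = -6 + (173 - 1*(-854)) = -6 + (173 + 854) = -6 + 1027 = 1021)
D(c) = -c/19 (D(c) = c*(-1/19) = -c/19)
u(F, m) = 2 - m*(F + m) (u(F, m) = 2 - (F + m)*m = 2 - m*(F + m))
a - (u(38, -27)/2122 + 1493/D(G(5))) = 1021 - ((2 - 1*(-27)**2 - 1*38*(-27))/2122 + 1493/((-1/19*(-56)))) = 1021 - ((2 - 1*729 + 1026)*(1/2122) + 1493/(56/19)) = 1021 - ((2 - 729 + 1026)*(1/2122) + 1493*(19/56)) = 1021 - (299*(1/2122) + 28367/56) = 1021 - (299/2122 + 28367/56) = 1021 - 1*30105759/59416 = 1021 - 30105759/59416 = 30557977/59416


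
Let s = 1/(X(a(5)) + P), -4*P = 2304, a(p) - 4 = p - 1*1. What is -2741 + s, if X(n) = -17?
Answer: -1625414/593 ≈ -2741.0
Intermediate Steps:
a(p) = 3 + p (a(p) = 4 + (p - 1*1) = 4 + (p - 1) = 4 + (-1 + p) = 3 + p)
P = -576 (P = -¼*2304 = -576)
s = -1/593 (s = 1/(-17 - 576) = 1/(-593) = -1/593 ≈ -0.0016863)
-2741 + s = -2741 - 1/593 = -1625414/593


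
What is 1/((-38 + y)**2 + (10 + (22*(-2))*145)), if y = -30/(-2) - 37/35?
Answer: -1225/7094286 ≈ -0.00017267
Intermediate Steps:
y = 488/35 (y = -30*(-1/2) - 37*1/35 = 15 - 37/35 = 488/35 ≈ 13.943)
1/((-38 + y)**2 + (10 + (22*(-2))*145)) = 1/((-38 + 488/35)**2 + (10 + (22*(-2))*145)) = 1/((-842/35)**2 + (10 - 44*145)) = 1/(708964/1225 + (10 - 6380)) = 1/(708964/1225 - 6370) = 1/(-7094286/1225) = -1225/7094286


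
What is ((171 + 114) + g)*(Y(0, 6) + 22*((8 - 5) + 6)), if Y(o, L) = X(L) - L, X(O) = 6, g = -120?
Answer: 32670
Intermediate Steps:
Y(o, L) = 6 - L
((171 + 114) + g)*(Y(0, 6) + 22*((8 - 5) + 6)) = ((171 + 114) - 120)*((6 - 1*6) + 22*((8 - 5) + 6)) = (285 - 120)*((6 - 6) + 22*(3 + 6)) = 165*(0 + 22*9) = 165*(0 + 198) = 165*198 = 32670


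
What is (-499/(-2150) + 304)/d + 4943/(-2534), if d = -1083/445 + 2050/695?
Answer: 15529589101/26423285 ≈ 587.72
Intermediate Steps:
d = 31913/61855 (d = -1083*1/445 + 2050*(1/695) = -1083/445 + 410/139 = 31913/61855 ≈ 0.51593)
(-499/(-2150) + 304)/d + 4943/(-2534) = (-499/(-2150) + 304)/(31913/61855) + 4943/(-2534) = (-499*(-1/2150) + 304)*(61855/31913) + 4943*(-1/2534) = (499/2150 + 304)*(61855/31913) - 4943/2534 = (654099/2150)*(61855/31913) - 4943/2534 = 172167207/291970 - 4943/2534 = 15529589101/26423285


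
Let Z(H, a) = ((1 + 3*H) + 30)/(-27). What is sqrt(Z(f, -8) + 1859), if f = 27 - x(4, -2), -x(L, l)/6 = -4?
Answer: sqrt(150459)/9 ≈ 43.099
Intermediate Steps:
x(L, l) = 24 (x(L, l) = -6*(-4) = 24)
f = 3 (f = 27 - 1*24 = 27 - 24 = 3)
Z(H, a) = -31/27 - H/9 (Z(H, a) = (31 + 3*H)*(-1/27) = -31/27 - H/9)
sqrt(Z(f, -8) + 1859) = sqrt((-31/27 - 1/9*3) + 1859) = sqrt((-31/27 - 1/3) + 1859) = sqrt(-40/27 + 1859) = sqrt(50153/27) = sqrt(150459)/9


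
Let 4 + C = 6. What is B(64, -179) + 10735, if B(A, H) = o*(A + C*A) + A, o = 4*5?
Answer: 14639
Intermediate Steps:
C = 2 (C = -4 + 6 = 2)
o = 20
B(A, H) = 61*A (B(A, H) = 20*(A + 2*A) + A = 20*(3*A) + A = 60*A + A = 61*A)
B(64, -179) + 10735 = 61*64 + 10735 = 3904 + 10735 = 14639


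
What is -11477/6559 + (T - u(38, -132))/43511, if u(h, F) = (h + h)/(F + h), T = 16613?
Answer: -18349071518/13413266503 ≈ -1.3680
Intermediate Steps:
u(h, F) = 2*h/(F + h) (u(h, F) = (2*h)/(F + h) = 2*h/(F + h))
-11477/6559 + (T - u(38, -132))/43511 = -11477/6559 + (16613 - 2*38/(-132 + 38))/43511 = -11477*1/6559 + (16613 - 2*38/(-94))*(1/43511) = -11477/6559 + (16613 - 2*38*(-1)/94)*(1/43511) = -11477/6559 + (16613 - 1*(-38/47))*(1/43511) = -11477/6559 + (16613 + 38/47)*(1/43511) = -11477/6559 + (780849/47)*(1/43511) = -11477/6559 + 780849/2045017 = -18349071518/13413266503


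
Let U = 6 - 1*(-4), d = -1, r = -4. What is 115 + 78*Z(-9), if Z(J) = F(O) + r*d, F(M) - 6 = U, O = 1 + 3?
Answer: 1675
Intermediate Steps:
O = 4
U = 10 (U = 6 + 4 = 10)
F(M) = 16 (F(M) = 6 + 10 = 16)
Z(J) = 20 (Z(J) = 16 - 4*(-1) = 16 + 4 = 20)
115 + 78*Z(-9) = 115 + 78*20 = 115 + 1560 = 1675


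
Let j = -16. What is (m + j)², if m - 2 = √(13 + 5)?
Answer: 214 - 84*√2 ≈ 95.206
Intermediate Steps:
m = 2 + 3*√2 (m = 2 + √(13 + 5) = 2 + √18 = 2 + 3*√2 ≈ 6.2426)
(m + j)² = ((2 + 3*√2) - 16)² = (-14 + 3*√2)²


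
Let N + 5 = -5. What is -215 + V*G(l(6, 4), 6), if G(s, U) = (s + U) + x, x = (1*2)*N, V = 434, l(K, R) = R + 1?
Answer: -4121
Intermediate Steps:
l(K, R) = 1 + R
N = -10 (N = -5 - 5 = -10)
x = -20 (x = (1*2)*(-10) = 2*(-10) = -20)
G(s, U) = -20 + U + s (G(s, U) = (s + U) - 20 = (U + s) - 20 = -20 + U + s)
-215 + V*G(l(6, 4), 6) = -215 + 434*(-20 + 6 + (1 + 4)) = -215 + 434*(-20 + 6 + 5) = -215 + 434*(-9) = -215 - 3906 = -4121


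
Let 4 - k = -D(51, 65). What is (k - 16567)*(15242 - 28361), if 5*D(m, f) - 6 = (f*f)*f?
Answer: -2516434104/5 ≈ -5.0329e+8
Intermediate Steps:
D(m, f) = 6/5 + f³/5 (D(m, f) = 6/5 + ((f*f)*f)/5 = 6/5 + (f²*f)/5 = 6/5 + f³/5)
k = 274651/5 (k = 4 - (-1)*(6/5 + (⅕)*65³) = 4 - (-1)*(6/5 + (⅕)*274625) = 4 - (-1)*(6/5 + 54925) = 4 - (-1)*274631/5 = 4 - 1*(-274631/5) = 4 + 274631/5 = 274651/5 ≈ 54930.)
(k - 16567)*(15242 - 28361) = (274651/5 - 16567)*(15242 - 28361) = (191816/5)*(-13119) = -2516434104/5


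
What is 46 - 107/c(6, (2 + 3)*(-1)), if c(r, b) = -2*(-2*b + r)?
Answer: 1579/32 ≈ 49.344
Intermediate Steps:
c(r, b) = -2*r + 4*b (c(r, b) = -2*(r - 2*b) = -2*r + 4*b)
46 - 107/c(6, (2 + 3)*(-1)) = 46 - 107/(-2*6 + 4*((2 + 3)*(-1))) = 46 - 107/(-12 + 4*(5*(-1))) = 46 - 107/(-12 + 4*(-5)) = 46 - 107/(-12 - 20) = 46 - 107/(-32) = 46 - 107*(-1/32) = 46 + 107/32 = 1579/32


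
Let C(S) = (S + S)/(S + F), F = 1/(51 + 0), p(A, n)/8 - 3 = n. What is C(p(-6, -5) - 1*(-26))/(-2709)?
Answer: -340/461433 ≈ -0.00073684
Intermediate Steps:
p(A, n) = 24 + 8*n
F = 1/51 ≈ 0.019608
C(S) = 2*S/(1/51 + S) (C(S) = (S + S)/(S + 1/51) = (2*S)/(1/51 + S) = 2*S/(1/51 + S))
C(p(-6, -5) - 1*(-26))/(-2709) = (102*((24 + 8*(-5)) - 1*(-26))/(1 + 51*((24 + 8*(-5)) - 1*(-26))))/(-2709) = (102*((24 - 40) + 26)/(1 + 51*((24 - 40) + 26)))*(-1/2709) = (102*(-16 + 26)/(1 + 51*(-16 + 26)))*(-1/2709) = (102*10/(1 + 51*10))*(-1/2709) = (102*10/(1 + 510))*(-1/2709) = (102*10/511)*(-1/2709) = (102*10*(1/511))*(-1/2709) = (1020/511)*(-1/2709) = -340/461433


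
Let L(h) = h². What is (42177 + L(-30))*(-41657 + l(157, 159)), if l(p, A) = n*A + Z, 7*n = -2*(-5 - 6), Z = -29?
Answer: -12419271408/7 ≈ -1.7742e+9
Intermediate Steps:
n = 22/7 (n = (-2*(-5 - 6))/7 = (-2*(-11))/7 = (⅐)*22 = 22/7 ≈ 3.1429)
l(p, A) = -29 + 22*A/7 (l(p, A) = 22*A/7 - 29 = -29 + 22*A/7)
(42177 + L(-30))*(-41657 + l(157, 159)) = (42177 + (-30)²)*(-41657 + (-29 + (22/7)*159)) = (42177 + 900)*(-41657 + (-29 + 3498/7)) = 43077*(-41657 + 3295/7) = 43077*(-288304/7) = -12419271408/7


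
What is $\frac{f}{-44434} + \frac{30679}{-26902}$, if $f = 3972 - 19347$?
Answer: $- \frac{237393109}{298840867} \approx -0.79438$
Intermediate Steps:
$f = -15375$
$\frac{f}{-44434} + \frac{30679}{-26902} = - \frac{15375}{-44434} + \frac{30679}{-26902} = \left(-15375\right) \left(- \frac{1}{44434}\right) + 30679 \left(- \frac{1}{26902}\right) = \frac{15375}{44434} - \frac{30679}{26902} = - \frac{237393109}{298840867}$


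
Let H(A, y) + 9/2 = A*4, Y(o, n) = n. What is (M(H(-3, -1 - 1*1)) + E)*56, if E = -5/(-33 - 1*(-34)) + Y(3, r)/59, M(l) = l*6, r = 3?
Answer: -343448/59 ≈ -5821.2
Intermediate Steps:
H(A, y) = -9/2 + 4*A (H(A, y) = -9/2 + A*4 = -9/2 + 4*A)
M(l) = 6*l
E = -292/59 (E = -5/(-33 - 1*(-34)) + 3/59 = -5/(-33 + 34) + 3*(1/59) = -5/1 + 3/59 = -5*1 + 3/59 = -5 + 3/59 = -292/59 ≈ -4.9492)
(M(H(-3, -1 - 1*1)) + E)*56 = (6*(-9/2 + 4*(-3)) - 292/59)*56 = (6*(-9/2 - 12) - 292/59)*56 = (6*(-33/2) - 292/59)*56 = (-99 - 292/59)*56 = -6133/59*56 = -343448/59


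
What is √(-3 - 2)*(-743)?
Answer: -743*I*√5 ≈ -1661.4*I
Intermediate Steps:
√(-3 - 2)*(-743) = √(-5)*(-743) = (I*√5)*(-743) = -743*I*√5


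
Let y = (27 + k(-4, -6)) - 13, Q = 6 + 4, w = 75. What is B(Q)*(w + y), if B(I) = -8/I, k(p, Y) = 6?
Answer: -76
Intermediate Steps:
Q = 10
y = 20 (y = (27 + 6) - 13 = 33 - 13 = 20)
B(Q)*(w + y) = (-8/10)*(75 + 20) = -8*⅒*95 = -⅘*95 = -76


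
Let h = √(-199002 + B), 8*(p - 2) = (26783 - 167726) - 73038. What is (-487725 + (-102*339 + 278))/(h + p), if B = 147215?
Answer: 893560633000/45784335593 + 33409600*I*√51787/45784335593 ≈ 19.517 + 0.16606*I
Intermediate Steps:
p = -213965/8 (p = 2 + ((26783 - 167726) - 73038)/8 = 2 + (-140943 - 73038)/8 = 2 + (⅛)*(-213981) = 2 - 213981/8 = -213965/8 ≈ -26746.)
h = I*√51787 (h = √(-199002 + 147215) = √(-51787) = I*√51787 ≈ 227.57*I)
(-487725 + (-102*339 + 278))/(h + p) = (-487725 + (-102*339 + 278))/(I*√51787 - 213965/8) = (-487725 + (-34578 + 278))/(-213965/8 + I*√51787) = (-487725 - 34300)/(-213965/8 + I*√51787) = -522025/(-213965/8 + I*√51787)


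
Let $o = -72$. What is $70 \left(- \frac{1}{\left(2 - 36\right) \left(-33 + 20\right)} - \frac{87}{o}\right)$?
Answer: $\frac{223895}{2652} \approx 84.425$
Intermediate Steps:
$70 \left(- \frac{1}{\left(2 - 36\right) \left(-33 + 20\right)} - \frac{87}{o}\right) = 70 \left(- \frac{1}{\left(2 - 36\right) \left(-33 + 20\right)} - \frac{87}{-72}\right) = 70 \left(- \frac{1}{\left(-34\right) \left(-13\right)} - - \frac{29}{24}\right) = 70 \left(- \frac{1}{442} + \frac{29}{24}\right) = 70 \cdot \frac{6397}{5304} = \frac{223895}{2652}$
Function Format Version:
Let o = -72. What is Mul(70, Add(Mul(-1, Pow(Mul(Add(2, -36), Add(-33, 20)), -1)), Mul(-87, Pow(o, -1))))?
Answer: Rational(223895, 2652) ≈ 84.425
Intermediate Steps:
Mul(70, Add(Mul(-1, Pow(Mul(Add(2, -36), Add(-33, 20)), -1)), Mul(-87, Pow(o, -1)))) = Mul(70, Add(Mul(-1, Pow(Mul(Add(2, -36), Add(-33, 20)), -1)), Mul(-87, Pow(-72, -1)))) = Mul(70, Add(Mul(-1, Pow(Mul(-34, -13), -1)), Mul(-87, Rational(-1, 72)))) = Mul(70, Add(Mul(-1, Pow(442, -1)), Rational(29, 24))) = Mul(70, Add(Mul(-1, Rational(1, 442)), Rational(29, 24))) = Mul(70, Add(Rational(-1, 442), Rational(29, 24))) = Mul(70, Rational(6397, 5304)) = Rational(223895, 2652)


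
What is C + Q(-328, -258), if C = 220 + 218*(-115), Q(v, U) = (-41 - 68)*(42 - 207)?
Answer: -6865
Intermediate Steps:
Q(v, U) = 17985 (Q(v, U) = -109*(-165) = 17985)
C = -24850 (C = 220 - 25070 = -24850)
C + Q(-328, -258) = -24850 + 17985 = -6865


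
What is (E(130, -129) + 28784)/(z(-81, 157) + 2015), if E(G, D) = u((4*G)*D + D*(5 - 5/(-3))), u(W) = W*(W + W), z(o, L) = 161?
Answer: 576982249/136 ≈ 4.2425e+6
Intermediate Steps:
u(W) = 2*W**2 (u(W) = W*(2*W) = 2*W**2)
E(G, D) = 2*(20*D/3 + 4*D*G)**2 (E(G, D) = 2*((4*G)*D + D*(5 - 5/(-3)))**2 = 2*(4*D*G + D*(5 - 5*(-1/3)))**2 = 2*(4*D*G + D*(5 + 5/3))**2 = 2*(4*D*G + D*(20/3))**2 = 2*(4*D*G + 20*D/3)**2 = 2*(20*D/3 + 4*D*G)**2)
(E(130, -129) + 28784)/(z(-81, 157) + 2015) = ((32/9)*(-129)**2*(5 + 3*130)**2 + 28784)/(161 + 2015) = ((32/9)*16641*(5 + 390)**2 + 28784)/2176 = ((32/9)*16641*395**2 + 28784)*(1/2176) = ((32/9)*16641*156025 + 28784)*(1/2176) = (9231687200 + 28784)*(1/2176) = 9231715984*(1/2176) = 576982249/136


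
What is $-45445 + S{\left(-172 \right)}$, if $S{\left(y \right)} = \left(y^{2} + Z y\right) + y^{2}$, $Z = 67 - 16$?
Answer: $4951$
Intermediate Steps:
$Z = 51$ ($Z = 67 - 16 = 51$)
$S{\left(y \right)} = 2 y^{2} + 51 y$ ($S{\left(y \right)} = \left(y^{2} + 51 y\right) + y^{2} = 2 y^{2} + 51 y$)
$-45445 + S{\left(-172 \right)} = -45445 - 172 \left(51 + 2 \left(-172\right)\right) = -45445 - 172 \left(51 - 344\right) = -45445 - -50396 = -45445 + 50396 = 4951$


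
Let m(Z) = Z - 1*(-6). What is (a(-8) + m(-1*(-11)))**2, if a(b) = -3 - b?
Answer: 484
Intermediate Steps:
m(Z) = 6 + Z (m(Z) = Z + 6 = 6 + Z)
(a(-8) + m(-1*(-11)))**2 = ((-3 - 1*(-8)) + (6 - 1*(-11)))**2 = ((-3 + 8) + (6 + 11))**2 = (5 + 17)**2 = 22**2 = 484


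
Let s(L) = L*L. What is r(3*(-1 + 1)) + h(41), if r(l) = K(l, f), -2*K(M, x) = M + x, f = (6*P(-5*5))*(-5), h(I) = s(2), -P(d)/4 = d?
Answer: 1504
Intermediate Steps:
P(d) = -4*d
s(L) = L**2
h(I) = 4 (h(I) = 2**2 = 4)
f = -3000 (f = (6*(-(-20)*5))*(-5) = (6*(-4*(-25)))*(-5) = (6*100)*(-5) = 600*(-5) = -3000)
K(M, x) = -M/2 - x/2 (K(M, x) = -(M + x)/2 = -M/2 - x/2)
r(l) = 1500 - l/2 (r(l) = -l/2 - 1/2*(-3000) = -l/2 + 1500 = 1500 - l/2)
r(3*(-1 + 1)) + h(41) = (1500 - 3*(-1 + 1)/2) + 4 = (1500 - 3*0/2) + 4 = (1500 - 1/2*0) + 4 = (1500 + 0) + 4 = 1500 + 4 = 1504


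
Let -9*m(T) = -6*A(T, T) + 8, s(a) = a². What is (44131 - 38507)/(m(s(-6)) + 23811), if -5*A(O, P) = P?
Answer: 13320/56381 ≈ 0.23625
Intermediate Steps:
A(O, P) = -P/5
m(T) = -8/9 - 2*T/15 (m(T) = -(-(-6)*T/5 + 8)/9 = -(6*T/5 + 8)/9 = -(8 + 6*T/5)/9 = -8/9 - 2*T/15)
(44131 - 38507)/(m(s(-6)) + 23811) = (44131 - 38507)/((-8/9 - 2/15*(-6)²) + 23811) = 5624/((-8/9 - 2/15*36) + 23811) = 5624/((-8/9 - 24/5) + 23811) = 5624/(-256/45 + 23811) = 5624/(1071239/45) = 5624*(45/1071239) = 13320/56381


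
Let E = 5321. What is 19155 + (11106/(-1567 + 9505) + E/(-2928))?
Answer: 8244438485/430416 ≈ 19155.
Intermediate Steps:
19155 + (11106/(-1567 + 9505) + E/(-2928)) = 19155 + (11106/(-1567 + 9505) + 5321/(-2928)) = 19155 + (11106/7938 + 5321*(-1/2928)) = 19155 + (11106*(1/7938) - 5321/2928) = 19155 + (617/441 - 5321/2928) = 19155 - 179995/430416 = 8244438485/430416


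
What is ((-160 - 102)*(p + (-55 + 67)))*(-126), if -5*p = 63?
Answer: -99036/5 ≈ -19807.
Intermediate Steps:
p = -63/5 (p = -⅕*63 = -63/5 ≈ -12.600)
((-160 - 102)*(p + (-55 + 67)))*(-126) = ((-160 - 102)*(-63/5 + (-55 + 67)))*(-126) = -262*(-63/5 + 12)*(-126) = -262*(-⅗)*(-126) = (786/5)*(-126) = -99036/5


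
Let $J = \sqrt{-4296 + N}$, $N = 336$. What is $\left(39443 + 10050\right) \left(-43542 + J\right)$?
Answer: $-2155024206 + 296958 i \sqrt{110} \approx -2.155 \cdot 10^{9} + 3.1145 \cdot 10^{6} i$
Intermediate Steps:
$J = 6 i \sqrt{110}$ ($J = \sqrt{-4296 + 336} = \sqrt{-3960} = 6 i \sqrt{110} \approx 62.929 i$)
$\left(39443 + 10050\right) \left(-43542 + J\right) = \left(39443 + 10050\right) \left(-43542 + 6 i \sqrt{110}\right) = 49493 \left(-43542 + 6 i \sqrt{110}\right) = -2155024206 + 296958 i \sqrt{110}$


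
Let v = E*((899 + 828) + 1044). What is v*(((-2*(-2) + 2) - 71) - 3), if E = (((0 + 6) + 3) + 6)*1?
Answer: -2826420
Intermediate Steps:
E = 15 (E = ((6 + 3) + 6)*1 = (9 + 6)*1 = 15*1 = 15)
v = 41565 (v = 15*((899 + 828) + 1044) = 15*(1727 + 1044) = 15*2771 = 41565)
v*(((-2*(-2) + 2) - 71) - 3) = 41565*(((-2*(-2) + 2) - 71) - 3) = 41565*(((4 + 2) - 71) - 3) = 41565*((6 - 71) - 3) = 41565*(-65 - 3) = 41565*(-68) = -2826420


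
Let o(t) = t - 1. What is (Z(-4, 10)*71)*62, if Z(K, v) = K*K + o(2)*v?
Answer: 114452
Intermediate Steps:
o(t) = -1 + t
Z(K, v) = v + K**2 (Z(K, v) = K*K + (-1 + 2)*v = K**2 + 1*v = K**2 + v = v + K**2)
(Z(-4, 10)*71)*62 = ((10 + (-4)**2)*71)*62 = ((10 + 16)*71)*62 = (26*71)*62 = 1846*62 = 114452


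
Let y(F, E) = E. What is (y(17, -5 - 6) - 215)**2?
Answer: 51076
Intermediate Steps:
(y(17, -5 - 6) - 215)**2 = ((-5 - 6) - 215)**2 = (-11 - 215)**2 = (-226)**2 = 51076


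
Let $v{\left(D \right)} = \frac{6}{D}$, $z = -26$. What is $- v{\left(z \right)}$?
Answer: $\frac{3}{13} \approx 0.23077$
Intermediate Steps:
$- v{\left(z \right)} = - \frac{6}{-26} = - \frac{6 \left(-1\right)}{26} = \left(-1\right) \left(- \frac{3}{13}\right) = \frac{3}{13}$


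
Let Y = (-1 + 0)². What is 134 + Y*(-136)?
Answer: -2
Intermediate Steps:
Y = 1 (Y = (-1)² = 1)
134 + Y*(-136) = 134 + 1*(-136) = 134 - 136 = -2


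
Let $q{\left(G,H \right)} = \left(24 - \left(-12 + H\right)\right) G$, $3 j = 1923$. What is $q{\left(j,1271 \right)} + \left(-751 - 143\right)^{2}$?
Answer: $7601$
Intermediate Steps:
$j = 641$ ($j = \frac{1}{3} \cdot 1923 = 641$)
$q{\left(G,H \right)} = G \left(36 - H\right)$ ($q{\left(G,H \right)} = \left(36 - H\right) G = G \left(36 - H\right)$)
$q{\left(j,1271 \right)} + \left(-751 - 143\right)^{2} = 641 \left(36 - 1271\right) + \left(-751 - 143\right)^{2} = 641 \left(36 - 1271\right) + \left(-894\right)^{2} = 641 \left(-1235\right) + 799236 = -791635 + 799236 = 7601$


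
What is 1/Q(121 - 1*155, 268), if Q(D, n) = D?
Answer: -1/34 ≈ -0.029412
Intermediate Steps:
1/Q(121 - 1*155, 268) = 1/(121 - 1*155) = 1/(121 - 155) = 1/(-34) = -1/34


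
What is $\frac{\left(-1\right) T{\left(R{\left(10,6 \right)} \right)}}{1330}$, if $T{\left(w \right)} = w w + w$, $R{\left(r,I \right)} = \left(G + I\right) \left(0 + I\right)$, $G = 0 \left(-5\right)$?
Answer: $- \frac{666}{665} \approx -1.0015$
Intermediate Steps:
$G = 0$
$R{\left(r,I \right)} = I^{2}$ ($R{\left(r,I \right)} = \left(0 + I\right) \left(0 + I\right) = I I = I^{2}$)
$T{\left(w \right)} = w + w^{2}$ ($T{\left(w \right)} = w^{2} + w = w + w^{2}$)
$\frac{\left(-1\right) T{\left(R{\left(10,6 \right)} \right)}}{1330} = \frac{\left(-1\right) 6^{2} \left(1 + 6^{2}\right)}{1330} = - 36 \left(1 + 36\right) \frac{1}{1330} = - 36 \cdot 37 \cdot \frac{1}{1330} = \left(-1\right) 1332 \cdot \frac{1}{1330} = \left(-1332\right) \frac{1}{1330} = - \frac{666}{665}$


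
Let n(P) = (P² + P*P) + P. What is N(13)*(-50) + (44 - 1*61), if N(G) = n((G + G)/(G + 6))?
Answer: -98437/361 ≈ -272.68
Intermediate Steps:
n(P) = P + 2*P² (n(P) = (P² + P²) + P = 2*P² + P = P + 2*P²)
N(G) = 2*G*(1 + 4*G/(6 + G))/(6 + G) (N(G) = ((G + G)/(G + 6))*(1 + 2*((G + G)/(G + 6))) = ((2*G)/(6 + G))*(1 + 2*((2*G)/(6 + G))) = (2*G/(6 + G))*(1 + 2*(2*G/(6 + G))) = (2*G/(6 + G))*(1 + 4*G/(6 + G)) = 2*G*(1 + 4*G/(6 + G))/(6 + G))
N(13)*(-50) + (44 - 1*61) = (2*13*(6 + 5*13)/(6 + 13)²)*(-50) + (44 - 1*61) = (2*13*(6 + 65)/19²)*(-50) + (44 - 61) = (2*13*(1/361)*71)*(-50) - 17 = (1846/361)*(-50) - 17 = -92300/361 - 17 = -98437/361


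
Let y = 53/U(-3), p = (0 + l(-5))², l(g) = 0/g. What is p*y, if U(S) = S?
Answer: 0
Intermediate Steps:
l(g) = 0
p = 0 (p = (0 + 0)² = 0² = 0)
y = -53/3 (y = 53/(-3) = 53*(-⅓) = -53/3 ≈ -17.667)
p*y = 0*(-53/3) = 0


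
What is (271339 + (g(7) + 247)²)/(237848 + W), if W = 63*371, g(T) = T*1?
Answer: 335855/261221 ≈ 1.2857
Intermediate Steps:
g(T) = T
W = 23373
(271339 + (g(7) + 247)²)/(237848 + W) = (271339 + (7 + 247)²)/(237848 + 23373) = (271339 + 254²)/261221 = (271339 + 64516)*(1/261221) = 335855*(1/261221) = 335855/261221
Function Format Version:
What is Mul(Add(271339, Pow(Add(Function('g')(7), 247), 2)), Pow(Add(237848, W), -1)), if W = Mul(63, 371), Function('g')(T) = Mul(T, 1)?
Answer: Rational(335855, 261221) ≈ 1.2857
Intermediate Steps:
Function('g')(T) = T
W = 23373
Mul(Add(271339, Pow(Add(Function('g')(7), 247), 2)), Pow(Add(237848, W), -1)) = Mul(Add(271339, Pow(Add(7, 247), 2)), Pow(Add(237848, 23373), -1)) = Mul(Add(271339, Pow(254, 2)), Pow(261221, -1)) = Mul(Add(271339, 64516), Rational(1, 261221)) = Mul(335855, Rational(1, 261221)) = Rational(335855, 261221)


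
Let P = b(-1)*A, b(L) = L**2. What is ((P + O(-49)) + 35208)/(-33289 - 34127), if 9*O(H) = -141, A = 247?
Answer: -1003/1908 ≈ -0.52568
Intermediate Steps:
O(H) = -47/3 (O(H) = (1/9)*(-141) = -47/3)
P = 247 (P = (-1)**2*247 = 1*247 = 247)
((P + O(-49)) + 35208)/(-33289 - 34127) = ((247 - 47/3) + 35208)/(-33289 - 34127) = (694/3 + 35208)/(-67416) = (106318/3)*(-1/67416) = -1003/1908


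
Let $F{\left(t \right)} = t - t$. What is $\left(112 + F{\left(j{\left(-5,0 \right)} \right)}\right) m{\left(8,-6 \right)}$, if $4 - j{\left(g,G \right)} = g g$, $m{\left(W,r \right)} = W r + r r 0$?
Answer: $-5376$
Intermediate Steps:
$m{\left(W,r \right)} = W r$ ($m{\left(W,r \right)} = W r + r^{2} \cdot 0 = W r + 0 = W r$)
$j{\left(g,G \right)} = 4 - g^{2}$ ($j{\left(g,G \right)} = 4 - g g = 4 - g^{2}$)
$F{\left(t \right)} = 0$
$\left(112 + F{\left(j{\left(-5,0 \right)} \right)}\right) m{\left(8,-6 \right)} = \left(112 + 0\right) 8 \left(-6\right) = 112 \left(-48\right) = -5376$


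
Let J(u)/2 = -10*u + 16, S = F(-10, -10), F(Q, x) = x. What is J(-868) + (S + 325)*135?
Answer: 59917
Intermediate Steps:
S = -10
J(u) = 32 - 20*u (J(u) = 2*(-10*u + 16) = 2*(16 - 10*u) = 32 - 20*u)
J(-868) + (S + 325)*135 = (32 - 20*(-868)) + (-10 + 325)*135 = (32 + 17360) + 315*135 = 17392 + 42525 = 59917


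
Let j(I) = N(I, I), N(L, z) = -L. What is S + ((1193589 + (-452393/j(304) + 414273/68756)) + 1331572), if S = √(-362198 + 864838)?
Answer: 13202925366441/5225456 + 4*√31415 ≈ 2.5274e+6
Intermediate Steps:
j(I) = -I
S = 4*√31415 (S = √502640 = 4*√31415 ≈ 708.97)
S + ((1193589 + (-452393/j(304) + 414273/68756)) + 1331572) = 4*√31415 + ((1193589 + (-452393/((-1*304)) + 414273/68756)) + 1331572) = 4*√31415 + ((1193589 + (-452393/(-304) + 414273*(1/68756))) + 1331572) = 4*√31415 + ((1193589 + (-452393*(-1/304) + 414273/68756)) + 1331572) = 4*√31415 + ((1193589 + (452393/304 + 414273/68756)) + 1331572) = 4*√31415 + ((1193589 + 7807668025/5225456) + 1331572) = 4*√31415 + (6244854469609/5225456 + 1331572) = 4*√31415 + 13202925366441/5225456 = 13202925366441/5225456 + 4*√31415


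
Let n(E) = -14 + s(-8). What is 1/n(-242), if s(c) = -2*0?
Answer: -1/14 ≈ -0.071429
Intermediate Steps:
s(c) = 0
n(E) = -14 (n(E) = -14 + 0 = -14)
1/n(-242) = 1/(-14) = -1/14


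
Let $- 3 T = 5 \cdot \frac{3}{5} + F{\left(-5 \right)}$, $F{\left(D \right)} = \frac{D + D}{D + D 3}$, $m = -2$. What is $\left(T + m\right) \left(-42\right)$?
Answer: $133$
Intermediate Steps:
$F{\left(D \right)} = \frac{1}{2}$ ($F{\left(D \right)} = \frac{2 D}{D + 3 D} = \frac{2 D}{4 D} = 2 D \frac{1}{4 D} = \frac{1}{2}$)
$T = - \frac{7}{6}$ ($T = - \frac{5 \cdot \frac{3}{5} + \frac{1}{2}}{3} = - \frac{3 + \frac{1}{2}}{3} = \left(- \frac{1}{3}\right) \frac{7}{2} = - \frac{7}{6} \approx -1.1667$)
$\left(T + m\right) \left(-42\right) = \left(- \frac{7}{6} - 2\right) \left(-42\right) = \left(- \frac{19}{6}\right) \left(-42\right) = 133$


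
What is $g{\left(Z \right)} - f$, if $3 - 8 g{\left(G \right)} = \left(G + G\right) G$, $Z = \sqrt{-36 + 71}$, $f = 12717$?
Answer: $- \frac{101803}{8} \approx -12725.0$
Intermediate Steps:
$Z = \sqrt{35} \approx 5.9161$
$g{\left(G \right)} = \frac{3}{8} - \frac{G^{2}}{4}$ ($g{\left(G \right)} = \frac{3}{8} - \frac{\left(G + G\right) G}{8} = \frac{3}{8} - \frac{2 G G}{8} = \frac{3}{8} - \frac{2 G^{2}}{8} = \frac{3}{8} - \frac{G^{2}}{4}$)
$g{\left(Z \right)} - f = \left(\frac{3}{8} - \frac{\left(\sqrt{35}\right)^{2}}{4}\right) - 12717 = \left(\frac{3}{8} - \frac{35}{4}\right) - 12717 = - \frac{67}{8} - 12717 = - \frac{101803}{8}$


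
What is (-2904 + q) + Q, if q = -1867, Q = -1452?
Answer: -6223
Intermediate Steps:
(-2904 + q) + Q = (-2904 - 1867) - 1452 = -4771 - 1452 = -6223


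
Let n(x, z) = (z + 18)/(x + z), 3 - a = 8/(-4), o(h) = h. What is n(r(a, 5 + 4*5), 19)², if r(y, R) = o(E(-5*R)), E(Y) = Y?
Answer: 1369/11236 ≈ 0.12184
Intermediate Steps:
a = 5 (a = 3 - 8/(-4) = 3 - 8*(-1)/4 = 3 - 1*(-2) = 3 + 2 = 5)
r(y, R) = -5*R
n(x, z) = (18 + z)/(x + z)
n(r(a, 5 + 4*5), 19)² = ((18 + 19)/(-5*(5 + 4*5) + 19))² = (37/(-5*(5 + 20) + 19))² = (37/(-5*25 + 19))² = (37/(-125 + 19))² = (37/(-106))² = (-1/106*37)² = (-37/106)² = 1369/11236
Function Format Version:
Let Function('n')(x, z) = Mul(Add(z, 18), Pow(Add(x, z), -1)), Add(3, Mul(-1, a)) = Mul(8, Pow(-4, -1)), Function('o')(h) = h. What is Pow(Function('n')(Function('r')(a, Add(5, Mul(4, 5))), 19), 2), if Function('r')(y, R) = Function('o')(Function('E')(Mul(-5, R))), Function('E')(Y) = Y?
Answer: Rational(1369, 11236) ≈ 0.12184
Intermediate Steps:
a = 5 (a = Add(3, Mul(-1, Mul(8, Pow(-4, -1)))) = Add(3, Mul(-1, Mul(8, Rational(-1, 4)))) = Add(3, Mul(-1, -2)) = Add(3, 2) = 5)
Function('r')(y, R) = Mul(-5, R)
Function('n')(x, z) = Mul(Pow(Add(x, z), -1), Add(18, z)) (Function('n')(x, z) = Mul(Add(18, z), Pow(Add(x, z), -1)) = Mul(Pow(Add(x, z), -1), Add(18, z)))
Pow(Function('n')(Function('r')(a, Add(5, Mul(4, 5))), 19), 2) = Pow(Mul(Pow(Add(Mul(-5, Add(5, Mul(4, 5))), 19), -1), Add(18, 19)), 2) = Pow(Mul(Pow(Add(Mul(-5, Add(5, 20)), 19), -1), 37), 2) = Pow(Mul(Pow(Add(Mul(-5, 25), 19), -1), 37), 2) = Pow(Mul(Pow(Add(-125, 19), -1), 37), 2) = Pow(Mul(Pow(-106, -1), 37), 2) = Pow(Mul(Rational(-1, 106), 37), 2) = Pow(Rational(-37, 106), 2) = Rational(1369, 11236)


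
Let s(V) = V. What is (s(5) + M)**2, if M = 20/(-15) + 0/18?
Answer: 121/9 ≈ 13.444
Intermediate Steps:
M = -4/3 (M = 20*(-1/15) + 0*(1/18) = -4/3 + 0 = -4/3 ≈ -1.3333)
(s(5) + M)**2 = (5 - 4/3)**2 = (11/3)**2 = 121/9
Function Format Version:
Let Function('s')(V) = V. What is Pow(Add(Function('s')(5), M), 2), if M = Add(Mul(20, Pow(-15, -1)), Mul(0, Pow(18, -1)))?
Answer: Rational(121, 9) ≈ 13.444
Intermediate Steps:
M = Rational(-4, 3) (M = Add(Mul(20, Rational(-1, 15)), Mul(0, Rational(1, 18))) = Add(Rational(-4, 3), 0) = Rational(-4, 3) ≈ -1.3333)
Pow(Add(Function('s')(5), M), 2) = Pow(Add(5, Rational(-4, 3)), 2) = Pow(Rational(11, 3), 2) = Rational(121, 9)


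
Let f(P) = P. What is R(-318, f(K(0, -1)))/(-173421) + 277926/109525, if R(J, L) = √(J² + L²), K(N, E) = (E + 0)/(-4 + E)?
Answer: 277926/109525 - √2528101/867105 ≈ 2.5357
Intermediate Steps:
K(N, E) = E/(-4 + E)
R(-318, f(K(0, -1)))/(-173421) + 277926/109525 = √((-318)² + (-1/(-4 - 1))²)/(-173421) + 277926/109525 = √(101124 + (-1/(-5))²)*(-1/173421) + 277926*(1/109525) = √(101124 + (-1*(-⅕))²)*(-1/173421) + 277926/109525 = √(101124 + (⅕)²)*(-1/173421) + 277926/109525 = √(101124 + 1/25)*(-1/173421) + 277926/109525 = √(2528101/25)*(-1/173421) + 277926/109525 = (√2528101/5)*(-1/173421) + 277926/109525 = -√2528101/867105 + 277926/109525 = 277926/109525 - √2528101/867105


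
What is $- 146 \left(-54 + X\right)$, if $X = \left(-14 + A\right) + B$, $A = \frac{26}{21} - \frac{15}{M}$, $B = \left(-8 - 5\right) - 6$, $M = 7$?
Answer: $\frac{269516}{21} \approx 12834.0$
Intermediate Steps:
$B = -19$ ($B = -13 - 6 = -19$)
$A = - \frac{19}{21}$ ($A = \frac{26}{21} - \frac{15}{7} = - \frac{19}{21} \approx -0.90476$)
$X = - \frac{712}{21}$ ($X = \left(-14 - \frac{19}{21}\right) - 19 = - \frac{313}{21} - 19 = - \frac{712}{21} \approx -33.905$)
$- 146 \left(-54 + X\right) = - 146 \left(-54 - \frac{712}{21}\right) = \left(-146\right) \left(- \frac{1846}{21}\right) = \frac{269516}{21}$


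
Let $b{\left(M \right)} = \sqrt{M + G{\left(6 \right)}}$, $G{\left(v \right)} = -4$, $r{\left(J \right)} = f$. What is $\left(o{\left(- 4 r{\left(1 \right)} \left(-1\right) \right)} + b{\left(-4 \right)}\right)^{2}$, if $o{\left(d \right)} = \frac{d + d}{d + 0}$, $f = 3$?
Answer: $-4 + 8 i \sqrt{2} \approx -4.0 + 11.314 i$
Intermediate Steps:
$r{\left(J \right)} = 3$
$b{\left(M \right)} = \sqrt{-4 + M}$ ($b{\left(M \right)} = \sqrt{M - 4} = \sqrt{-4 + M}$)
$o{\left(d \right)} = 2$ ($o{\left(d \right)} = \frac{2 d}{d} = 2$)
$\left(o{\left(- 4 r{\left(1 \right)} \left(-1\right) \right)} + b{\left(-4 \right)}\right)^{2} = \left(2 + \sqrt{-4 - 4}\right)^{2} = \left(2 + \sqrt{-8}\right)^{2} = \left(2 + 2 i \sqrt{2}\right)^{2}$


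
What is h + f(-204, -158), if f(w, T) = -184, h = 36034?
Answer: 35850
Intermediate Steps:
h + f(-204, -158) = 36034 - 184 = 35850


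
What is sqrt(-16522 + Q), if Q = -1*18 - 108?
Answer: 2*I*sqrt(4162) ≈ 129.03*I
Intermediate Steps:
Q = -126 (Q = -18 - 108 = -126)
sqrt(-16522 + Q) = sqrt(-16522 - 126) = sqrt(-16648) = 2*I*sqrt(4162)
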